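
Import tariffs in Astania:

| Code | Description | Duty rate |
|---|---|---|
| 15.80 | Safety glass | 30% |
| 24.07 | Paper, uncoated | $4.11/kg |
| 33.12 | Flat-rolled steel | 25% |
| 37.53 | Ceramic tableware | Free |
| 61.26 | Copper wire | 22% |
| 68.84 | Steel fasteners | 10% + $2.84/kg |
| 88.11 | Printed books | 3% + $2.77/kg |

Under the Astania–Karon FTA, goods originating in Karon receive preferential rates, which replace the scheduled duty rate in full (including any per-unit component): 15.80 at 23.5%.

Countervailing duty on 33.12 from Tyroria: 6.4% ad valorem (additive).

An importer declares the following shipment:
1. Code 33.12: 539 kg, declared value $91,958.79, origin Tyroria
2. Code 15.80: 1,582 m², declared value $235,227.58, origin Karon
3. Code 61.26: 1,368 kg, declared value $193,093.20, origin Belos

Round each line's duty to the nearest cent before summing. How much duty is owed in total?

$126,634.04

Line 1 (33.12, Tyroria, 539 kg, $91,958.79):
Base rate for 33.12 is 25%.
Additional duty on 33.12 from Tyroria: +6.4%. Applied ad valorem rate: 25% + 6.4% = 31.4%.
Duty = $91,958.79 × 31.4% = $28,875.06.
Line 2 (15.80, Karon, 1,582 m², $235,227.58):
Base rate for 15.80 is 30%.
Origin Karon qualifies under the Astania–Karon agreement and 15.80 is covered: preferential rate 23.5% applies instead.
Duty = $235,227.58 × 23.5% = $55,278.48.
Line 3 (61.26, Belos, 1,368 kg, $193,093.20):
Base rate for 61.26 is 22%.
Duty = $193,093.20 × 22% = $42,480.50.
Total = $28,875.06 + $55,278.48 + $42,480.50 = $126,634.04.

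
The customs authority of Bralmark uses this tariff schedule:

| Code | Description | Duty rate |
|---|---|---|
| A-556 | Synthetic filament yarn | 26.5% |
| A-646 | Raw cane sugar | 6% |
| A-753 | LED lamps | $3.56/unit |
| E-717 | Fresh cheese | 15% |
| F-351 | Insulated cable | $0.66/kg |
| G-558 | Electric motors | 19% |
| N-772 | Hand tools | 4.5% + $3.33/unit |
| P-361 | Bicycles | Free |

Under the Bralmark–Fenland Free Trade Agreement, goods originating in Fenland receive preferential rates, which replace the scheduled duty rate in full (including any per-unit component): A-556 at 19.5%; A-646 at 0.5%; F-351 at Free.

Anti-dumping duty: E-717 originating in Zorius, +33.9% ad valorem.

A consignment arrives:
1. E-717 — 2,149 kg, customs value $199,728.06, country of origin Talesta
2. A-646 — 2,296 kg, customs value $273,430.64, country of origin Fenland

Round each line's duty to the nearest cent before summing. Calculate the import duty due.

$31,326.36

Line 1 (E-717, Talesta, 2,149 kg, $199,728.06):
Base rate for E-717 is 15%.
The additional-duty order on E-717 targets Zorius, not Talesta; it does not apply.
Duty = $199,728.06 × 15% = $29,959.21.
Line 2 (A-646, Fenland, 2,296 kg, $273,430.64):
Base rate for A-646 is 6%.
Origin Fenland qualifies under the Bralmark–Fenland agreement and A-646 is covered: preferential rate 0.5% applies instead.
Duty = $273,430.64 × 0.5% = $1,367.15.
Total = $29,959.21 + $1,367.15 = $31,326.36.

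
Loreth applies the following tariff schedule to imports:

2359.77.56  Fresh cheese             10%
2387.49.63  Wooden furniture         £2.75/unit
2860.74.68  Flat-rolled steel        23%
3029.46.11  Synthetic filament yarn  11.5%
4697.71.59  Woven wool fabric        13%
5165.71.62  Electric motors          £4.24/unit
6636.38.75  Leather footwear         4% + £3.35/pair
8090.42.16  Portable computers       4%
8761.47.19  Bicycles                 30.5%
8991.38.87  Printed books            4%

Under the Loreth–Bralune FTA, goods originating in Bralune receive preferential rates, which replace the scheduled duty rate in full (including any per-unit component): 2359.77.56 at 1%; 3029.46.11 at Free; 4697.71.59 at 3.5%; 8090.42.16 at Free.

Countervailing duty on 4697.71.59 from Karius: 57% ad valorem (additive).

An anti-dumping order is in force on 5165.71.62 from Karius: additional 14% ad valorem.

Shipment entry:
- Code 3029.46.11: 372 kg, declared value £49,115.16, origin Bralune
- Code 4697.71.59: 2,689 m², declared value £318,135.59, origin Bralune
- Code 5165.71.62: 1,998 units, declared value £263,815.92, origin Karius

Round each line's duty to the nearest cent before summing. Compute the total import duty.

Line 1 (3029.46.11, Bralune, 372 kg, £49,115.16):
Base rate for 3029.46.11 is 11.5%.
Origin Bralune qualifies under the Loreth–Bralune agreement and 3029.46.11 is covered: preferential rate Free applies instead.
Duty = £49,115.16 × 0% = £0.00.
Line 2 (4697.71.59, Bralune, 2,689 m², £318,135.59):
Base rate for 4697.71.59 is 13%.
Origin Bralune qualifies under the Loreth–Bralune agreement and 4697.71.59 is covered: preferential rate 3.5% applies instead.
The additional-duty order on 4697.71.59 targets Karius, not Bralune; it does not apply.
Duty = £318,135.59 × 3.5% = £11,134.75.
Line 3 (5165.71.62, Karius, 1,998 units, £263,815.92):
Base rate for 5165.71.62 is £4.24/unit.
Additional duty on 5165.71.62 from Karius: +14% ad valorem. Applied ad valorem rate = 14%.
Duty = £263,815.92 × 14% + 1,998 × £4.24 = £45,405.75.
Total = £0.00 + £11,134.75 + £45,405.75 = £56,540.50.

£56,540.50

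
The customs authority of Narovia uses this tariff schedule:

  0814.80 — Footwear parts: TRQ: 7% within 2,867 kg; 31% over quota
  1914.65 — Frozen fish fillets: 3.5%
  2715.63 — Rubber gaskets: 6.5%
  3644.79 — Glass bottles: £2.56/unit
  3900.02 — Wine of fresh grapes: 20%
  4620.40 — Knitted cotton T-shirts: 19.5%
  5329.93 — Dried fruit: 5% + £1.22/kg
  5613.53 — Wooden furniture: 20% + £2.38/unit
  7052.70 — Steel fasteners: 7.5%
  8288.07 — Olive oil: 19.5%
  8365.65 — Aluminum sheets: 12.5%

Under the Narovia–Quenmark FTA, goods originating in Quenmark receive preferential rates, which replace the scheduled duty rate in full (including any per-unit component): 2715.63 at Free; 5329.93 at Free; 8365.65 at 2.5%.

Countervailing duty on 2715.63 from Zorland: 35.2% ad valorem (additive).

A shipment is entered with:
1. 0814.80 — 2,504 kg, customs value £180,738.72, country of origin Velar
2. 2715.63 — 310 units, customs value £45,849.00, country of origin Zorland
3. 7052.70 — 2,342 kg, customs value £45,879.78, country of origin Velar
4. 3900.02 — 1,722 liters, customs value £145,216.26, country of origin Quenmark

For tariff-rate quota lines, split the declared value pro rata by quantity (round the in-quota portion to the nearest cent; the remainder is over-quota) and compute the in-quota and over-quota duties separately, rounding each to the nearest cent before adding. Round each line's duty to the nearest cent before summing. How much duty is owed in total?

£64,254.97

Line 1 (0814.80, Velar, 2,504 kg, £180,738.72):
Code 0814.80 is under a tariff-rate quota (threshold 2,867 kg). Quantity 2,504 kg is within the quota, so the in-quota rate 7% applies to the full value.
Duty = £180,738.72 × 7% = £12,651.71.
Line 2 (2715.63, Zorland, 310 units, £45,849.00):
Base rate for 2715.63 is 6.5%.
2715.63 has an FTA preferential rate, but origin Zorland is not Quenmark; base rate stands.
Additional duty on 2715.63 from Zorland: +35.2%. Applied ad valorem rate: 6.5% + 35.2% = 41.7%.
Duty = £45,849.00 × 41.7% = £19,119.03.
Line 3 (7052.70, Velar, 2,342 kg, £45,879.78):
Base rate for 7052.70 is 7.5%.
Duty = £45,879.78 × 7.5% = £3,440.98.
Line 4 (3900.02, Quenmark, 1,722 liters, £145,216.26):
Base rate for 3900.02 is 20%.
Origin Quenmark is the FTA partner but 3900.02 is not on the preference list; base rate stands.
Duty = £145,216.26 × 20% = £29,043.25.
Total = £12,651.71 + £19,119.03 + £3,440.98 + £29,043.25 = £64,254.97.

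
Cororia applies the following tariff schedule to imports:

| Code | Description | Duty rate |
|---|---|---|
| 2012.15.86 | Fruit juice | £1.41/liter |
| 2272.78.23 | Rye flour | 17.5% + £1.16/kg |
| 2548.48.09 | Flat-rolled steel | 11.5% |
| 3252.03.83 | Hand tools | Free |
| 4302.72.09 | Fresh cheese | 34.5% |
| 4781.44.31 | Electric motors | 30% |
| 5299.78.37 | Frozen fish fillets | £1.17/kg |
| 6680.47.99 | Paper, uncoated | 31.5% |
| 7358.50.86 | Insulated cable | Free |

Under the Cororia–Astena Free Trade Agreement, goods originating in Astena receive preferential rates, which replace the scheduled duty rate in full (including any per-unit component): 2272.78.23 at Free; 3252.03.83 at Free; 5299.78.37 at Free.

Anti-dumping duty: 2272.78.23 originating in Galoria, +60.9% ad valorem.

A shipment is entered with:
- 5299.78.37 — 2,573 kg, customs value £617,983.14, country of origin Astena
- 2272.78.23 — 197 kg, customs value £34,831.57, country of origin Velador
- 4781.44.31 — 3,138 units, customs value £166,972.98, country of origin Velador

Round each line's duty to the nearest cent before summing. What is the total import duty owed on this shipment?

Line 1 (5299.78.37, Astena, 2,573 kg, £617,983.14):
Base rate for 5299.78.37 is £1.17/kg.
Origin Astena qualifies under the Cororia–Astena agreement and 5299.78.37 is covered: preferential rate Free applies instead.
Duty = £617,983.14 × 0% = £0.00.
Line 2 (2272.78.23, Velador, 197 kg, £34,831.57):
Base rate for 2272.78.23 is 17.5% + £1.16/kg.
2272.78.23 has an FTA preferential rate, but origin Velador is not Astena; base rate stands.
The additional-duty order on 2272.78.23 targets Galoria, not Velador; it does not apply.
Duty = £34,831.57 × 17.5% + 197 × £1.16 = £6,324.04.
Line 3 (4781.44.31, Velador, 3,138 units, £166,972.98):
Base rate for 4781.44.31 is 30%.
Duty = £166,972.98 × 30% = £50,091.89.
Total = £0.00 + £6,324.04 + £50,091.89 = £56,415.93.

£56,415.93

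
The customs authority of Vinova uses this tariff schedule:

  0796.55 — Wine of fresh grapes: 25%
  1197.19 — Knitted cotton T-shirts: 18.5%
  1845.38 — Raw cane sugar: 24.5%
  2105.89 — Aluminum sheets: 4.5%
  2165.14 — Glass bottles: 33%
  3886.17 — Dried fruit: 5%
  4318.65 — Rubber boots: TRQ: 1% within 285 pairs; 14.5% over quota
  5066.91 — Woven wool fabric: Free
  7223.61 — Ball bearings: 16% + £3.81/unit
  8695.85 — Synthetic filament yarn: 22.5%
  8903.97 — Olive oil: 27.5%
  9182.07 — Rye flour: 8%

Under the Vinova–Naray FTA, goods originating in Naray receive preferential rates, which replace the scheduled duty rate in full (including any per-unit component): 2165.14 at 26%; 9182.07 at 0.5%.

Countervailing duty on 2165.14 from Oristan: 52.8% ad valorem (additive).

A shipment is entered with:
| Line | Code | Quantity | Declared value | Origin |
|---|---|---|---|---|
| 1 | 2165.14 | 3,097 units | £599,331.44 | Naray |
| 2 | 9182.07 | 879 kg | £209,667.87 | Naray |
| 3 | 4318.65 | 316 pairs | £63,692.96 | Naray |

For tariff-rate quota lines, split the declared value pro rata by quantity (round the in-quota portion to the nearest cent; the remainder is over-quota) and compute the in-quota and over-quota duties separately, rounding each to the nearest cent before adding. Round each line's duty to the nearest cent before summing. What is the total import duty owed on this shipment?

£158,354.97

Line 1 (2165.14, Naray, 3,097 units, £599,331.44):
Base rate for 2165.14 is 33%.
Origin Naray qualifies under the Vinova–Naray agreement and 2165.14 is covered: preferential rate 26% applies instead.
The additional-duty order on 2165.14 targets Oristan, not Naray; it does not apply.
Duty = £599,331.44 × 26% = £155,826.17.
Line 2 (9182.07, Naray, 879 kg, £209,667.87):
Base rate for 9182.07 is 8%.
Origin Naray qualifies under the Vinova–Naray agreement and 9182.07 is covered: preferential rate 0.5% applies instead.
Duty = £209,667.87 × 0.5% = £1,048.34.
Line 3 (4318.65, Naray, 316 pairs, £63,692.96):
Code 4318.65 is under a tariff-rate quota (threshold 285 pairs). In-quota: 285 pairs at 1%; over-quota: 31 pairs at 14.5%.
Pro-rata value split: in-quota = £63,692.96 × 285/316 = £57,444.60; over-quota = £63,692.96 − £57,444.60 = £6,248.36.
In-quota duty = £57,444.60 × 1% = £574.45. Over-quota duty = £6,248.36 × 14.5% = £906.01.
Line duty = £574.45 + £906.01 = £1,480.46.
Total = £155,826.17 + £1,048.34 + £1,480.46 = £158,354.97.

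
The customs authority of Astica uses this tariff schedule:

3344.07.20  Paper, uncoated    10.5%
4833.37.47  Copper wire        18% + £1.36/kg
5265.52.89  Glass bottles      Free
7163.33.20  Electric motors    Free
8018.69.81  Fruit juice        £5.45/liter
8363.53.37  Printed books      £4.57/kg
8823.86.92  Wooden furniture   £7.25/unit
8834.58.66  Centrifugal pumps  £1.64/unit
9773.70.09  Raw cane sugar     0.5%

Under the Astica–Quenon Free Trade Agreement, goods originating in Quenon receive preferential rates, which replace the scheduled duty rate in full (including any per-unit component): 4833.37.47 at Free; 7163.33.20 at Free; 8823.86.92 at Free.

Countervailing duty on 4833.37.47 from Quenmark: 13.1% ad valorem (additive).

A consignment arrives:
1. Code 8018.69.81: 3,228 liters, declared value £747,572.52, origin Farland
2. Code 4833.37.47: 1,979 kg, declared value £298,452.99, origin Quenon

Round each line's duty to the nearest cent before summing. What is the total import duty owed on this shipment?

Line 1 (8018.69.81, Farland, 3,228 liters, £747,572.52):
Base rate for 8018.69.81 is £5.45/liter.
Duty = 3,228 × £5.45 = £17,592.60.
Line 2 (4833.37.47, Quenon, 1,979 kg, £298,452.99):
Base rate for 4833.37.47 is 18% + £1.36/kg.
Origin Quenon qualifies under the Astica–Quenon agreement and 4833.37.47 is covered: preferential rate Free applies instead.
The additional-duty order on 4833.37.47 targets Quenmark, not Quenon; it does not apply.
Duty = £298,452.99 × 0% = £0.00.
Total = £17,592.60 + £0.00 = £17,592.60.

£17,592.60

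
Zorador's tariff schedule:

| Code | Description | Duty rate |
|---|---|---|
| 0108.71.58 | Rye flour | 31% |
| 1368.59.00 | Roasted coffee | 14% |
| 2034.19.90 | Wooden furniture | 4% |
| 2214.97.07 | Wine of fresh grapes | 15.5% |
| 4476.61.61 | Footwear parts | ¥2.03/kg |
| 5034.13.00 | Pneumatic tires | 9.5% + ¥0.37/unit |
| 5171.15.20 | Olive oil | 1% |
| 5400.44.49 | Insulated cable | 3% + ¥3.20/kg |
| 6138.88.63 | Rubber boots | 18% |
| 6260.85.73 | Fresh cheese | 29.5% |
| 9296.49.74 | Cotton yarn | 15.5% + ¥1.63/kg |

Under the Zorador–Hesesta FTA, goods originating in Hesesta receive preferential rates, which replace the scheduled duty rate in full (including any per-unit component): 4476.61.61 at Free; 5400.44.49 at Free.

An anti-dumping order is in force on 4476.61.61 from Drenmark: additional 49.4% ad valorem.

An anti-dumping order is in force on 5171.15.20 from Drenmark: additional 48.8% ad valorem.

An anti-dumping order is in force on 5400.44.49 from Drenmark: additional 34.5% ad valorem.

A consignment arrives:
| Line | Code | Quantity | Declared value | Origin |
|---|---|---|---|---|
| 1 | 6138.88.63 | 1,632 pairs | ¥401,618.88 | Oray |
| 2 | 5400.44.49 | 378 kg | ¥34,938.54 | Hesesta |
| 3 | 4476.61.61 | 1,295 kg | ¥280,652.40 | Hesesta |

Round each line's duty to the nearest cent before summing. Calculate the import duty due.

¥72,291.40

Line 1 (6138.88.63, Oray, 1,632 pairs, ¥401,618.88):
Base rate for 6138.88.63 is 18%.
Duty = ¥401,618.88 × 18% = ¥72,291.40.
Line 2 (5400.44.49, Hesesta, 378 kg, ¥34,938.54):
Base rate for 5400.44.49 is 3% + ¥3.20/kg.
Origin Hesesta qualifies under the Zorador–Hesesta agreement and 5400.44.49 is covered: preferential rate Free applies instead.
The additional-duty order on 5400.44.49 targets Drenmark, not Hesesta; it does not apply.
Duty = ¥34,938.54 × 0% = ¥0.00.
Line 3 (4476.61.61, Hesesta, 1,295 kg, ¥280,652.40):
Base rate for 4476.61.61 is ¥2.03/kg.
Origin Hesesta qualifies under the Zorador–Hesesta agreement and 4476.61.61 is covered: preferential rate Free applies instead.
The additional-duty order on 4476.61.61 targets Drenmark, not Hesesta; it does not apply.
Duty = ¥280,652.40 × 0% = ¥0.00.
Total = ¥72,291.40 + ¥0.00 + ¥0.00 = ¥72,291.40.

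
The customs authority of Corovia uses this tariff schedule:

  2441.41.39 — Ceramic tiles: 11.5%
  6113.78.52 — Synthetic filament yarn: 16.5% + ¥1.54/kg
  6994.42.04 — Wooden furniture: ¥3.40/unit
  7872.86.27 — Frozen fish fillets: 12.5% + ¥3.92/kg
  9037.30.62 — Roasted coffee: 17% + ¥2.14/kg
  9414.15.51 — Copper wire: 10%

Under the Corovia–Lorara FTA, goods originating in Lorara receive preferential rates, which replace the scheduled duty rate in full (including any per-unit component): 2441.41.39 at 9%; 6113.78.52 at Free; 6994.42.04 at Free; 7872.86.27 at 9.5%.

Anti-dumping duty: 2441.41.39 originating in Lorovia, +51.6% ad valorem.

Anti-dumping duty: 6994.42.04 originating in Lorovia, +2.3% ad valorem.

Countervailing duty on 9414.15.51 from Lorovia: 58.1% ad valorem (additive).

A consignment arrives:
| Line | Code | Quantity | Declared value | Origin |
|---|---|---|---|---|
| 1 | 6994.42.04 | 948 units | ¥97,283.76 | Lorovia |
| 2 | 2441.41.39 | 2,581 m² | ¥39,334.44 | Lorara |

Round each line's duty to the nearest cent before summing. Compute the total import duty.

Line 1 (6994.42.04, Lorovia, 948 units, ¥97,283.76):
Base rate for 6994.42.04 is ¥3.40/unit.
6994.42.04 has an FTA preferential rate, but origin Lorovia is not Lorara; base rate stands.
Additional duty on 6994.42.04 from Lorovia: +2.3% ad valorem. Applied ad valorem rate = 2.3%.
Duty = ¥97,283.76 × 2.3% + 948 × ¥3.40 = ¥5,460.73.
Line 2 (2441.41.39, Lorara, 2,581 m², ¥39,334.44):
Base rate for 2441.41.39 is 11.5%.
Origin Lorara qualifies under the Corovia–Lorara agreement and 2441.41.39 is covered: preferential rate 9% applies instead.
The additional-duty order on 2441.41.39 targets Lorovia, not Lorara; it does not apply.
Duty = ¥39,334.44 × 9% = ¥3,540.10.
Total = ¥5,460.73 + ¥3,540.10 = ¥9,000.83.

¥9,000.83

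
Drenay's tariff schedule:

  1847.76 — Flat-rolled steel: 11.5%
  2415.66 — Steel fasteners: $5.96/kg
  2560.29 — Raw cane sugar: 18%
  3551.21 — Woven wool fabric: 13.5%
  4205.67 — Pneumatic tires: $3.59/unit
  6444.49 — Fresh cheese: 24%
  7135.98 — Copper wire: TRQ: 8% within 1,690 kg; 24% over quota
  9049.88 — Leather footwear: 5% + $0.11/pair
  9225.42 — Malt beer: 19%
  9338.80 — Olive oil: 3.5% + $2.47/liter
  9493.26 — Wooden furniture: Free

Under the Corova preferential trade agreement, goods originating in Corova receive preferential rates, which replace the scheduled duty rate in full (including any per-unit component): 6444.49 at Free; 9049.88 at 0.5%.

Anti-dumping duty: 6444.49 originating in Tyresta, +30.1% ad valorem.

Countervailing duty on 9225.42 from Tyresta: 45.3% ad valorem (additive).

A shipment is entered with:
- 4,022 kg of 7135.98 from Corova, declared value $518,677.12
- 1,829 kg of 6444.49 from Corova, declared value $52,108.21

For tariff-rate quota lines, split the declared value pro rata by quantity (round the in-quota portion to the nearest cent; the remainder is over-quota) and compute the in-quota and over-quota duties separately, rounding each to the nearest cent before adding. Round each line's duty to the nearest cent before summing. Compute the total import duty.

$89,611.72

Line 1 (7135.98, Corova, 4,022 kg, $518,677.12):
Code 7135.98 is under a tariff-rate quota (threshold 1,690 kg). In-quota: 1,690 kg at 8%; over-quota: 2,332 kg at 24%.
Pro-rata value split: in-quota = $518,677.12 × 1,690/4,022 = $217,942.40; over-quota = $518,677.12 − $217,942.40 = $300,734.72.
In-quota duty = $217,942.40 × 8% = $17,435.39. Over-quota duty = $300,734.72 × 24% = $72,176.33.
Line duty = $17,435.39 + $72,176.33 = $89,611.72.
Line 2 (6444.49, Corova, 1,829 kg, $52,108.21):
Base rate for 6444.49 is 24%.
Origin Corova qualifies under the Drenay–Corova agreement and 6444.49 is covered: preferential rate Free applies instead.
The additional-duty order on 6444.49 targets Tyresta, not Corova; it does not apply.
Duty = $52,108.21 × 0% = $0.00.
Total = $89,611.72 + $0.00 = $89,611.72.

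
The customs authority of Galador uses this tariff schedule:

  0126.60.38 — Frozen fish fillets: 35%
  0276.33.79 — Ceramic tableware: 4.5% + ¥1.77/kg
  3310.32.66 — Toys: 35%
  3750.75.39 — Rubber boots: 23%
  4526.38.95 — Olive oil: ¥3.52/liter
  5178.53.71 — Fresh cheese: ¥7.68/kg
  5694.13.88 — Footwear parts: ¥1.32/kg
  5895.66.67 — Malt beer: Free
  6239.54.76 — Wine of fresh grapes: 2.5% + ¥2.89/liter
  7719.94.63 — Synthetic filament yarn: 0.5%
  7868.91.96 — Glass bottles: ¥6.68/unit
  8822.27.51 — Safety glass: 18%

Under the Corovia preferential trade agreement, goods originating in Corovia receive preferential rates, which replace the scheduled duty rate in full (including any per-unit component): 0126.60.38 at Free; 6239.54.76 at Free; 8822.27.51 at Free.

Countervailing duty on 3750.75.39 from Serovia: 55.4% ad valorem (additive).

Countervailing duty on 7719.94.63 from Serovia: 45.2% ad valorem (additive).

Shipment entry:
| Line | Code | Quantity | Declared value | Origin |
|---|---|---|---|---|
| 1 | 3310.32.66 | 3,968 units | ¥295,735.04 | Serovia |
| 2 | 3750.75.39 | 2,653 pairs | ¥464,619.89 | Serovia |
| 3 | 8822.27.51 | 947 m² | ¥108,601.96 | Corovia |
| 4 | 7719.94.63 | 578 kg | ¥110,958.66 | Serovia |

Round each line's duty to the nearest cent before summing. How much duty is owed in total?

¥518,477.36

Line 1 (3310.32.66, Serovia, 3,968 units, ¥295,735.04):
Base rate for 3310.32.66 is 35%.
Duty = ¥295,735.04 × 35% = ¥103,507.26.
Line 2 (3750.75.39, Serovia, 2,653 pairs, ¥464,619.89):
Base rate for 3750.75.39 is 23%.
Additional duty on 3750.75.39 from Serovia: +55.4%. Applied ad valorem rate: 23% + 55.4% = 78.4%.
Duty = ¥464,619.89 × 78.4% = ¥364,261.99.
Line 3 (8822.27.51, Corovia, 947 m², ¥108,601.96):
Base rate for 8822.27.51 is 18%.
Origin Corovia qualifies under the Galador–Corovia agreement and 8822.27.51 is covered: preferential rate Free applies instead.
Duty = ¥108,601.96 × 0% = ¥0.00.
Line 4 (7719.94.63, Serovia, 578 kg, ¥110,958.66):
Base rate for 7719.94.63 is 0.5%.
Additional duty on 7719.94.63 from Serovia: +45.2%. Applied ad valorem rate: 0.5% + 45.2% = 45.7%.
Duty = ¥110,958.66 × 45.7% = ¥50,708.11.
Total = ¥103,507.26 + ¥364,261.99 + ¥0.00 + ¥50,708.11 = ¥518,477.36.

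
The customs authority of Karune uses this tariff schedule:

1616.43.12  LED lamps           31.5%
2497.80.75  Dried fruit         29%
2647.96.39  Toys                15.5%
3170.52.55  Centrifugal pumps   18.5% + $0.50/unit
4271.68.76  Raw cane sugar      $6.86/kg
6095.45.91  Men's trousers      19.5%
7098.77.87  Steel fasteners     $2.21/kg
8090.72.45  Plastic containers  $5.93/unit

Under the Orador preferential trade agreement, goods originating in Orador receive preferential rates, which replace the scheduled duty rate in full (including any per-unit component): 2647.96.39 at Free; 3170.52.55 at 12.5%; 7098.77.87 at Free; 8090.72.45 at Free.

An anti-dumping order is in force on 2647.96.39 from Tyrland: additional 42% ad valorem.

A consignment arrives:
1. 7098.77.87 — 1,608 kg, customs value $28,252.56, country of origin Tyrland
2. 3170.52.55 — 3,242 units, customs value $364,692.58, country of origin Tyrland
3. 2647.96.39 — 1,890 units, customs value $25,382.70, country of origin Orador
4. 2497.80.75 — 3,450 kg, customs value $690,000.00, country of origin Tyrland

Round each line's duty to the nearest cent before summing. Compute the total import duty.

$272,742.81

Line 1 (7098.77.87, Tyrland, 1,608 kg, $28,252.56):
Base rate for 7098.77.87 is $2.21/kg.
7098.77.87 has an FTA preferential rate, but origin Tyrland is not Orador; base rate stands.
Duty = 1,608 × $2.21 = $3,553.68.
Line 2 (3170.52.55, Tyrland, 3,242 units, $364,692.58):
Base rate for 3170.52.55 is 18.5% + $0.50/unit.
3170.52.55 has an FTA preferential rate, but origin Tyrland is not Orador; base rate stands.
Duty = $364,692.58 × 18.5% + 3,242 × $0.50 = $69,089.13.
Line 3 (2647.96.39, Orador, 1,890 units, $25,382.70):
Base rate for 2647.96.39 is 15.5%.
Origin Orador qualifies under the Karune–Orador agreement and 2647.96.39 is covered: preferential rate Free applies instead.
The additional-duty order on 2647.96.39 targets Tyrland, not Orador; it does not apply.
Duty = $25,382.70 × 0% = $0.00.
Line 4 (2497.80.75, Tyrland, 3,450 kg, $690,000.00):
Base rate for 2497.80.75 is 29%.
Duty = $690,000.00 × 29% = $200,100.00.
Total = $3,553.68 + $69,089.13 + $0.00 + $200,100.00 = $272,742.81.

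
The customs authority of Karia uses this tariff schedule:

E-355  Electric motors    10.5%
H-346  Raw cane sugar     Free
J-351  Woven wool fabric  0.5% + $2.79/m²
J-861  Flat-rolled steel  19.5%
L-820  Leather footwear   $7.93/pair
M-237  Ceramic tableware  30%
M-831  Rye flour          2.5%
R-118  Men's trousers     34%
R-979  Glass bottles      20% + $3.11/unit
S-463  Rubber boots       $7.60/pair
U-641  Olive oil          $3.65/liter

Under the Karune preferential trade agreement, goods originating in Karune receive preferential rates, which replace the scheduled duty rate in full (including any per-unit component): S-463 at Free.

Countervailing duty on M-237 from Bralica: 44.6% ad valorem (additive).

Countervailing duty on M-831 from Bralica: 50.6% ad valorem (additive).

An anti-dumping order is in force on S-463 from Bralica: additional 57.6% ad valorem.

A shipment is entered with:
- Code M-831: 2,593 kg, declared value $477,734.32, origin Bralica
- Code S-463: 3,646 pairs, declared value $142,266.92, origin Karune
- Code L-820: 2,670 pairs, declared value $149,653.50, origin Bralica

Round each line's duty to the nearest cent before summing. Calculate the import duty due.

$274,850.02

Line 1 (M-831, Bralica, 2,593 kg, $477,734.32):
Base rate for M-831 is 2.5%.
Additional duty on M-831 from Bralica: +50.6%. Applied ad valorem rate: 2.5% + 50.6% = 53.1%.
Duty = $477,734.32 × 53.1% = $253,676.92.
Line 2 (S-463, Karune, 3,646 pairs, $142,266.92):
Base rate for S-463 is $7.60/pair.
Origin Karune qualifies under the Karia–Karune agreement and S-463 is covered: preferential rate Free applies instead.
The additional-duty order on S-463 targets Bralica, not Karune; it does not apply.
Duty = $142,266.92 × 0% = $0.00.
Line 3 (L-820, Bralica, 2,670 pairs, $149,653.50):
Base rate for L-820 is $7.93/pair.
Duty = 2,670 × $7.93 = $21,173.10.
Total = $253,676.92 + $0.00 + $21,173.10 = $274,850.02.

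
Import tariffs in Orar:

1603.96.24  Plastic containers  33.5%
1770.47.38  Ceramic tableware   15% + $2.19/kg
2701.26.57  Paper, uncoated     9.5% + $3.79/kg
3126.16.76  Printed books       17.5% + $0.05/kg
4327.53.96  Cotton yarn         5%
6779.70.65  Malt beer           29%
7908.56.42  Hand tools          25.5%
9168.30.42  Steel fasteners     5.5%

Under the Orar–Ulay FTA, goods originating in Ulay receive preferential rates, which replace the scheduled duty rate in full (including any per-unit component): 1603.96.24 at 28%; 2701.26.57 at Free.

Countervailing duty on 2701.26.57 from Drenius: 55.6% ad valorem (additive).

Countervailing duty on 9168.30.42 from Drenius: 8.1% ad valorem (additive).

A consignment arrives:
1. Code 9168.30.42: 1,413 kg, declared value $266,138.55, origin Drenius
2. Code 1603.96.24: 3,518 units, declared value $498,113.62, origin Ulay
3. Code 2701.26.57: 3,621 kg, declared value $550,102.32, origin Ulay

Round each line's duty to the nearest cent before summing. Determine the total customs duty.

$175,666.65

Line 1 (9168.30.42, Drenius, 1,413 kg, $266,138.55):
Base rate for 9168.30.42 is 5.5%.
Additional duty on 9168.30.42 from Drenius: +8.1%. Applied ad valorem rate: 5.5% + 8.1% = 13.6%.
Duty = $266,138.55 × 13.6% = $36,194.84.
Line 2 (1603.96.24, Ulay, 3,518 units, $498,113.62):
Base rate for 1603.96.24 is 33.5%.
Origin Ulay qualifies under the Orar–Ulay agreement and 1603.96.24 is covered: preferential rate 28% applies instead.
Duty = $498,113.62 × 28% = $139,471.81.
Line 3 (2701.26.57, Ulay, 3,621 kg, $550,102.32):
Base rate for 2701.26.57 is 9.5% + $3.79/kg.
Origin Ulay qualifies under the Orar–Ulay agreement and 2701.26.57 is covered: preferential rate Free applies instead.
The additional-duty order on 2701.26.57 targets Drenius, not Ulay; it does not apply.
Duty = $550,102.32 × 0% = $0.00.
Total = $36,194.84 + $139,471.81 + $0.00 = $175,666.65.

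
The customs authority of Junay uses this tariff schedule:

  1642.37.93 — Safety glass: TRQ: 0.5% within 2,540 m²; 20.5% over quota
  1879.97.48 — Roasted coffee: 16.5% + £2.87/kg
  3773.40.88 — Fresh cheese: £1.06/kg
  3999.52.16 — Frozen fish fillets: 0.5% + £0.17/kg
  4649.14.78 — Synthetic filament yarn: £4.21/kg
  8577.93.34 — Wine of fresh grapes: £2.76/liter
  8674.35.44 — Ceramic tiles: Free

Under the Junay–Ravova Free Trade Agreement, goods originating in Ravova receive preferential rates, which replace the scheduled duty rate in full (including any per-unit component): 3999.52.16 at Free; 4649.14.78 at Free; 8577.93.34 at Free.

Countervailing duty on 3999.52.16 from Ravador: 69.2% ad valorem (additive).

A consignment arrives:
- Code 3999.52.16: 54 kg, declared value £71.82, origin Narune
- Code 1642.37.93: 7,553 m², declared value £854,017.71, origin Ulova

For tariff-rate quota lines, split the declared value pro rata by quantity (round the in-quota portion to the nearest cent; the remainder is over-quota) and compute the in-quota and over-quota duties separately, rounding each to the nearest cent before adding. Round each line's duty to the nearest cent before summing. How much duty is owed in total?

£117,643.61

Line 1 (3999.52.16, Narune, 54 kg, £71.82):
Base rate for 3999.52.16 is 0.5% + £0.17/kg.
3999.52.16 has an FTA preferential rate, but origin Narune is not Ravova; base rate stands.
The additional-duty order on 3999.52.16 targets Ravador, not Narune; it does not apply.
Duty = £71.82 × 0.5% + 54 × £0.17 = £9.54.
Line 2 (1642.37.93, Ulova, 7,553 m², £854,017.71):
Code 1642.37.93 is under a tariff-rate quota (threshold 2,540 m²). In-quota: 2,540 m² at 0.5%; over-quota: 5,013 m² at 20.5%.
Pro-rata value split: in-quota = £854,017.71 × 2,540/7,553 = £287,197.80; over-quota = £854,017.71 − £287,197.80 = £566,819.91.
In-quota duty = £287,197.80 × 0.5% = £1,435.99. Over-quota duty = £566,819.91 × 20.5% = £116,198.08.
Line duty = £1,435.99 + £116,198.08 = £117,634.07.
Total = £9.54 + £117,634.07 = £117,643.61.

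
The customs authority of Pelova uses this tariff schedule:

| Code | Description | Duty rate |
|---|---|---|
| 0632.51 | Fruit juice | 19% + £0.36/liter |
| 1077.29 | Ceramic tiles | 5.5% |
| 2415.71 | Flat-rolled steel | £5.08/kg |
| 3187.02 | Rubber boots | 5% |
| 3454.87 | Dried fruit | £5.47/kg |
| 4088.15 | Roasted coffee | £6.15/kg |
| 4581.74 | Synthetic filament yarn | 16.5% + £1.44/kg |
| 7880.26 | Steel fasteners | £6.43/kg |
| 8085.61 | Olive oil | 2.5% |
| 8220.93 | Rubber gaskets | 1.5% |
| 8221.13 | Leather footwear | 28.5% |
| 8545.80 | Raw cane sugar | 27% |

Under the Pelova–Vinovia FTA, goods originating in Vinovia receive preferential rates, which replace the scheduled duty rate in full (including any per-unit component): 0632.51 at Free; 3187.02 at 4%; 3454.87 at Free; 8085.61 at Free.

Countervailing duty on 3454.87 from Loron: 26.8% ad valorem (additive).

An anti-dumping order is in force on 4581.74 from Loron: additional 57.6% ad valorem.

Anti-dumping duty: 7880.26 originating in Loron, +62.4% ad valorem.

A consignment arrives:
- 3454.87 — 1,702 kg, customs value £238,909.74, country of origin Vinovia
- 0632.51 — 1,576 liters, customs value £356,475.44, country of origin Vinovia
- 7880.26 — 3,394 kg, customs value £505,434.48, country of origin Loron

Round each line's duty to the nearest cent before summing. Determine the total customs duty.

£337,214.54

Line 1 (3454.87, Vinovia, 1,702 kg, £238,909.74):
Base rate for 3454.87 is £5.47/kg.
Origin Vinovia qualifies under the Pelova–Vinovia agreement and 3454.87 is covered: preferential rate Free applies instead.
The additional-duty order on 3454.87 targets Loron, not Vinovia; it does not apply.
Duty = £238,909.74 × 0% = £0.00.
Line 2 (0632.51, Vinovia, 1,576 liters, £356,475.44):
Base rate for 0632.51 is 19% + £0.36/liter.
Origin Vinovia qualifies under the Pelova–Vinovia agreement and 0632.51 is covered: preferential rate Free applies instead.
Duty = £356,475.44 × 0% = £0.00.
Line 3 (7880.26, Loron, 3,394 kg, £505,434.48):
Base rate for 7880.26 is £6.43/kg.
Additional duty on 7880.26 from Loron: +62.4% ad valorem. Applied ad valorem rate = 62.4%.
Duty = £505,434.48 × 62.4% + 3,394 × £6.43 = £337,214.54.
Total = £0.00 + £0.00 + £337,214.54 = £337,214.54.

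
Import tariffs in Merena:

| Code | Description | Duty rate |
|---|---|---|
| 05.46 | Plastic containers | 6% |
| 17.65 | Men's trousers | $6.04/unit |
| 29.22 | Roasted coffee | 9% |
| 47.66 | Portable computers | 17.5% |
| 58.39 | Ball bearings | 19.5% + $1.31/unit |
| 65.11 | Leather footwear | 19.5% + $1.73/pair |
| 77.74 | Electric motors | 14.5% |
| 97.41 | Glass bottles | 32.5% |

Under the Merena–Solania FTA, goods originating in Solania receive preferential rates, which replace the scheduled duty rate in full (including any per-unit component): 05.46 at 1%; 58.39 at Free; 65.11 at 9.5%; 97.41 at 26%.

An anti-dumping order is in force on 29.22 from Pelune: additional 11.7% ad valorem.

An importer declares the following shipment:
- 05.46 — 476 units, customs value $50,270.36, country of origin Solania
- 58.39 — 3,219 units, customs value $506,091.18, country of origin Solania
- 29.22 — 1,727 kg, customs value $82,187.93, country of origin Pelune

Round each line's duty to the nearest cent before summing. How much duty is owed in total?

$17,515.60

Line 1 (05.46, Solania, 476 units, $50,270.36):
Base rate for 05.46 is 6%.
Origin Solania qualifies under the Merena–Solania agreement and 05.46 is covered: preferential rate 1% applies instead.
Duty = $50,270.36 × 1% = $502.70.
Line 2 (58.39, Solania, 3,219 units, $506,091.18):
Base rate for 58.39 is 19.5% + $1.31/unit.
Origin Solania qualifies under the Merena–Solania agreement and 58.39 is covered: preferential rate Free applies instead.
Duty = $506,091.18 × 0% = $0.00.
Line 3 (29.22, Pelune, 1,727 kg, $82,187.93):
Base rate for 29.22 is 9%.
Additional duty on 29.22 from Pelune: +11.7%. Applied ad valorem rate: 9% + 11.7% = 20.7%.
Duty = $82,187.93 × 20.7% = $17,012.90.
Total = $502.70 + $0.00 + $17,012.90 = $17,515.60.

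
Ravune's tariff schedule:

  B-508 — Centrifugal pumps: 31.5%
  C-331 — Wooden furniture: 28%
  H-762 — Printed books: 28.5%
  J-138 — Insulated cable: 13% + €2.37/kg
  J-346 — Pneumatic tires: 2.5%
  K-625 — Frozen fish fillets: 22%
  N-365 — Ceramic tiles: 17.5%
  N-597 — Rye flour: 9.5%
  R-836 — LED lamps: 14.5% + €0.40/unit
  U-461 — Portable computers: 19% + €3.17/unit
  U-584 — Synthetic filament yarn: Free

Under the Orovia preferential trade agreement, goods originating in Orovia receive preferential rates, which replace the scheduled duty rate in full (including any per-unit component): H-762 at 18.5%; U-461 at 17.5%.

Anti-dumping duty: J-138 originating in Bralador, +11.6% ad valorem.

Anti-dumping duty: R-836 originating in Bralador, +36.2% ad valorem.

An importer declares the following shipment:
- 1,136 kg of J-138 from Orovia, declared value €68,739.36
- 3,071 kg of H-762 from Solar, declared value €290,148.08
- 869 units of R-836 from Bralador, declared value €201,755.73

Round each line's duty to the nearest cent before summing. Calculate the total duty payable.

€196,958.40

Line 1 (J-138, Orovia, 1,136 kg, €68,739.36):
Base rate for J-138 is 13% + €2.37/kg.
Origin Orovia is the FTA partner but J-138 is not on the preference list; base rate stands.
The additional-duty order on J-138 targets Bralador, not Orovia; it does not apply.
Duty = €68,739.36 × 13% + 1,136 × €2.37 = €11,628.44.
Line 2 (H-762, Solar, 3,071 kg, €290,148.08):
Base rate for H-762 is 28.5%.
H-762 has an FTA preferential rate, but origin Solar is not Orovia; base rate stands.
Duty = €290,148.08 × 28.5% = €82,692.20.
Line 3 (R-836, Bralador, 869 units, €201,755.73):
Base rate for R-836 is 14.5% + €0.40/unit.
Additional duty on R-836 from Bralador: +36.2%. Applied ad valorem rate: 14.5% + 36.2% = 50.7%.
Duty = €201,755.73 × 50.7% + 869 × €0.40 = €102,637.76.
Total = €11,628.44 + €82,692.20 + €102,637.76 = €196,958.40.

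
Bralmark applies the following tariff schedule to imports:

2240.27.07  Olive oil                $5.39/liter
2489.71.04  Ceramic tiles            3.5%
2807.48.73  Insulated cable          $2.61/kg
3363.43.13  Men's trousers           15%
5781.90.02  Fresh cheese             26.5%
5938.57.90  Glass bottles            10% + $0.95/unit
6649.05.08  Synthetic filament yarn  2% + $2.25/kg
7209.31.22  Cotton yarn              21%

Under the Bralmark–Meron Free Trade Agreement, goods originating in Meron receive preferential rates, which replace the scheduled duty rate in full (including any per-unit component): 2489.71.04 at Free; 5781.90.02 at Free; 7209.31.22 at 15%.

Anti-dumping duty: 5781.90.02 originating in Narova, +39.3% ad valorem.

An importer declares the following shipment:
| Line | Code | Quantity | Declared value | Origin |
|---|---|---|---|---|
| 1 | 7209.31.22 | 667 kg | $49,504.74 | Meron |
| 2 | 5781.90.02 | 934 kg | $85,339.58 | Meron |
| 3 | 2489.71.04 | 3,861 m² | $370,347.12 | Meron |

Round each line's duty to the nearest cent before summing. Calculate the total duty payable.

$7,425.71

Line 1 (7209.31.22, Meron, 667 kg, $49,504.74):
Base rate for 7209.31.22 is 21%.
Origin Meron qualifies under the Bralmark–Meron agreement and 7209.31.22 is covered: preferential rate 15% applies instead.
Duty = $49,504.74 × 15% = $7,425.71.
Line 2 (5781.90.02, Meron, 934 kg, $85,339.58):
Base rate for 5781.90.02 is 26.5%.
Origin Meron qualifies under the Bralmark–Meron agreement and 5781.90.02 is covered: preferential rate Free applies instead.
The additional-duty order on 5781.90.02 targets Narova, not Meron; it does not apply.
Duty = $85,339.58 × 0% = $0.00.
Line 3 (2489.71.04, Meron, 3,861 m², $370,347.12):
Base rate for 2489.71.04 is 3.5%.
Origin Meron qualifies under the Bralmark–Meron agreement and 2489.71.04 is covered: preferential rate Free applies instead.
Duty = $370,347.12 × 0% = $0.00.
Total = $7,425.71 + $0.00 + $0.00 = $7,425.71.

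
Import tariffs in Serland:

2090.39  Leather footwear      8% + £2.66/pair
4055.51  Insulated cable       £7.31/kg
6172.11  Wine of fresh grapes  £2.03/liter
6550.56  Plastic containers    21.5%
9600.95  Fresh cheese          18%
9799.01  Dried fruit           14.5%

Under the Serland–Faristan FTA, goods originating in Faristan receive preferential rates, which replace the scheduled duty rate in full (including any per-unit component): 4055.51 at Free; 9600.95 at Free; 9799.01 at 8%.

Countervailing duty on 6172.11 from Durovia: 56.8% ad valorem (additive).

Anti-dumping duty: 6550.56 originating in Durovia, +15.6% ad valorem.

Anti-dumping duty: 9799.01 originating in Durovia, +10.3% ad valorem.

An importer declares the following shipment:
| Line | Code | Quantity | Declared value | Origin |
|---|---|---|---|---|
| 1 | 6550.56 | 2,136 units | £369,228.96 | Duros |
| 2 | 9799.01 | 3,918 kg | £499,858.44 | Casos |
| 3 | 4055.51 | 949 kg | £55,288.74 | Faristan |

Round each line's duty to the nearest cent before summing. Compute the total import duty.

£151,863.70

Line 1 (6550.56, Duros, 2,136 units, £369,228.96):
Base rate for 6550.56 is 21.5%.
The additional-duty order on 6550.56 targets Durovia, not Duros; it does not apply.
Duty = £369,228.96 × 21.5% = £79,384.23.
Line 2 (9799.01, Casos, 3,918 kg, £499,858.44):
Base rate for 9799.01 is 14.5%.
9799.01 has an FTA preferential rate, but origin Casos is not Faristan; base rate stands.
The additional-duty order on 9799.01 targets Durovia, not Casos; it does not apply.
Duty = £499,858.44 × 14.5% = £72,479.47.
Line 3 (4055.51, Faristan, 949 kg, £55,288.74):
Base rate for 4055.51 is £7.31/kg.
Origin Faristan qualifies under the Serland–Faristan agreement and 4055.51 is covered: preferential rate Free applies instead.
Duty = £55,288.74 × 0% = £0.00.
Total = £79,384.23 + £72,479.47 + £0.00 = £151,863.70.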